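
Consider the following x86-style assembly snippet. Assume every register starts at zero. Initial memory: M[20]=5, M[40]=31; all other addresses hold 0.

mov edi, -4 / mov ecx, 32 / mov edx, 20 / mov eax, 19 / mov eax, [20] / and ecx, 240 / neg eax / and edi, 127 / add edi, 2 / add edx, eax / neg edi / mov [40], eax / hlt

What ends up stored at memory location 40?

after mov edi, -4: edi=-4
after mov ecx, 32: ecx=32
after mov edx, 20: edx=20
after mov eax, 19: eax=19
after mov eax, [20]: eax=M[20]=5
after and ecx, 240: ecx=32&240=32
after neg eax: eax=-(5)=-5
after and edi, 127: edi=(-4)&127=124
after add edi, 2: edi=124+2=126
after add edx, eax: edx=20+(-5)=15
after neg edi: edi=-(126)=-126
mov [40], eax → M[40]=-5
halt.

-5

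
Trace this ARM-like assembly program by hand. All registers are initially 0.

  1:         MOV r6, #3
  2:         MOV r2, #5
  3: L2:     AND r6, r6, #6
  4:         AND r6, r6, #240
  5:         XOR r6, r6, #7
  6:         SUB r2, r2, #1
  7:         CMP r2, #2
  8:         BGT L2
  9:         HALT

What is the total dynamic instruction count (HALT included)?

after MOV r6, #3: r6=3
after MOV r2, #5: r2=5
after AND r6, r6, #6: r6=3&6=2
after AND r6, r6, #240: r6=2&240=0
after XOR r6, r6, #7: r6=0^7=7
after SUB r2, r2, #1: r2=5-1=4
CMP r2, #2  (cmp 4,2)
BGT L2: taken
after AND r6, r6, #6: r6=7&6=6
after AND r6, r6, #240: r6=6&240=0
after XOR r6, r6, #7: r6=0^7=7
after SUB r2, r2, #1: r2=4-1=3
CMP r2, #2  (cmp 3,2)
BGT L2: taken
after AND r6, r6, #6: r6=7&6=6
after AND r6, r6, #240: r6=6&240=0
after XOR r6, r6, #7: r6=0^7=7
after SUB r2, r2, #1: r2=3-1=2
CMP r2, #2  (cmp 2,2)
BGT L2: not taken
halt.
Total executed instructions: 21.

21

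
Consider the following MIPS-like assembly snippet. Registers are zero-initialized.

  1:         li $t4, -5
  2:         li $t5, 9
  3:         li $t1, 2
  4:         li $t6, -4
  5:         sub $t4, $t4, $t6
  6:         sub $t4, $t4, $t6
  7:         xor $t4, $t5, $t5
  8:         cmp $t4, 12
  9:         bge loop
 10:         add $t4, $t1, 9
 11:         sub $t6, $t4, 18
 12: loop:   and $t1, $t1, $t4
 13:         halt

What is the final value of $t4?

11

$t4=-5
$t5=9
$t1=2
$t6=-4
$t4=(-5)-(-4)=-1
$t4=(-1)-(-4)=3
$t4=9^9=0
cmp $t4, 12  (cmp 0,12)
bge loop: not taken
$t4=2+9=11
$t6=11-18=-7
$t1=2&11=2
halt.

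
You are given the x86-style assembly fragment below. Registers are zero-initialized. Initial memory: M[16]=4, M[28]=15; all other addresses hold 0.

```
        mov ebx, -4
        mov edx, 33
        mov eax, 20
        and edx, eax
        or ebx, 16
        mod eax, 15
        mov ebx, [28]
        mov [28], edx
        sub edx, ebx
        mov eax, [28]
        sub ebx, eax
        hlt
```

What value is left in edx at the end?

-15

mov ebx, -4 → ebx=-4
mov edx, 33 → edx=33
mov eax, 20 → eax=20
and edx, eax → edx=33&20=0
or ebx, 16 → ebx=(-4)|16=-4
mod eax, 15 → eax=20%15=5
mov ebx, [28] → ebx=M[28]=15
mov [28], edx → M[28]=0
sub edx, ebx → edx=0-15=-15
mov eax, [28] → eax=M[28]=0
sub ebx, eax → ebx=15-0=15
halt.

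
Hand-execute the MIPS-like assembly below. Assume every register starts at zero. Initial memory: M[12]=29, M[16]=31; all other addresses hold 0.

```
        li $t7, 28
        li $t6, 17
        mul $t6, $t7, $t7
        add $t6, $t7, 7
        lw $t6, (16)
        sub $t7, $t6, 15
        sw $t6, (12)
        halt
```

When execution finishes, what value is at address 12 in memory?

after li $t7, 28: $t7=28
after li $t6, 17: $t6=17
after mul $t6, $t7, $t7: $t6=28*28=784
after add $t6, $t7, 7: $t6=28+7=35
after lw $t6, (16): $t6=M[16]=31
after sub $t7, $t6, 15: $t7=31-15=16
sw $t6, (12) → M[12]=31
halt.

31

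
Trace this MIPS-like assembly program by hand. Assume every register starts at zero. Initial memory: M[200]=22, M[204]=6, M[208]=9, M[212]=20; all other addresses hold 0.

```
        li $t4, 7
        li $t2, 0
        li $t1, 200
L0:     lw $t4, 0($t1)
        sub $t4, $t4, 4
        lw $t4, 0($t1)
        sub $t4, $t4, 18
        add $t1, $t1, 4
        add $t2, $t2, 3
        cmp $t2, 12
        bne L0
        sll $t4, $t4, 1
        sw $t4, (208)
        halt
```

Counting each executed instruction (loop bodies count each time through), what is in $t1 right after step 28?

li $t4, 7 → $t4=7
li $t2, 0 → $t2=0
li $t1, 200 → $t1=200
lw $t4, 0($t1) → $t4=M[200]=22
sub $t4, $t4, 4 → $t4=22-4=18
lw $t4, 0($t1) → $t4=M[200]=22
sub $t4, $t4, 18 → $t4=22-18=4
add $t1, $t1, 4 → $t1=200+4=204
add $t2, $t2, 3 → $t2=0+3=3
cmp $t2, 12  (cmp 3,12)
bne L0: taken
lw $t4, 0($t1) → $t4=M[204]=6
sub $t4, $t4, 4 → $t4=6-4=2
lw $t4, 0($t1) → $t4=M[204]=6
sub $t4, $t4, 18 → $t4=6-18=-12
add $t1, $t1, 4 → $t1=204+4=208
add $t2, $t2, 3 → $t2=3+3=6
cmp $t2, 12  (cmp 6,12)
bne L0: taken
lw $t4, 0($t1) → $t4=M[208]=9
sub $t4, $t4, 4 → $t4=9-4=5
lw $t4, 0($t1) → $t4=M[208]=9
sub $t4, $t4, 18 → $t4=9-18=-9
add $t1, $t1, 4 → $t1=208+4=212
add $t2, $t2, 3 → $t2=6+3=9
cmp $t2, 12  (cmp 9,12)
bne L0: taken
lw $t4, 0($t1) → $t4=M[212]=20
After step 28: $t1 = 212.

212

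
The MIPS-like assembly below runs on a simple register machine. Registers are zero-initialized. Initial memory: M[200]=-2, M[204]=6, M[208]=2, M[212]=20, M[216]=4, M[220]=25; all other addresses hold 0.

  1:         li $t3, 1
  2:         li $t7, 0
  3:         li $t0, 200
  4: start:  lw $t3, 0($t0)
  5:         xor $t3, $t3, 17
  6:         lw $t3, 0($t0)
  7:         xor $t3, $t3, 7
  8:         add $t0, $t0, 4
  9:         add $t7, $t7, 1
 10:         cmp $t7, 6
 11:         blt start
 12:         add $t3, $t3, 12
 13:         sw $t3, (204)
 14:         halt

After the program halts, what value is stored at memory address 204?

after li $t3, 1: $t3=1
after li $t7, 0: $t7=0
after li $t0, 200: $t0=200
after lw $t3, 0($t0): $t3=M[200]=-2
after xor $t3, $t3, 17: $t3=(-2)^17=-17
after lw $t3, 0($t0): $t3=M[200]=-2
after xor $t3, $t3, 7: $t3=(-2)^7=-7
after add $t0, $t0, 4: $t0=200+4=204
after add $t7, $t7, 1: $t7=0+1=1
cmp $t7, 6  (cmp 1,6)
blt start: taken
after lw $t3, 0($t0): $t3=M[204]=6
after xor $t3, $t3, 17: $t3=6^17=23
after lw $t3, 0($t0): $t3=M[204]=6
after xor $t3, $t3, 7: $t3=6^7=1
after add $t0, $t0, 4: $t0=204+4=208
after add $t7, $t7, 1: $t7=1+1=2
cmp $t7, 6  (cmp 2,6)
blt start: taken
after lw $t3, 0($t0): $t3=M[208]=2
after xor $t3, $t3, 17: $t3=2^17=19
after lw $t3, 0($t0): $t3=M[208]=2
after xor $t3, $t3, 7: $t3=2^7=5
after add $t0, $t0, 4: $t0=208+4=212
after add $t7, $t7, 1: $t7=2+1=3
cmp $t7, 6  (cmp 3,6)
blt start: taken
after lw $t3, 0($t0): $t3=M[212]=20
after xor $t3, $t3, 17: $t3=20^17=5
after lw $t3, 0($t0): $t3=M[212]=20
after xor $t3, $t3, 7: $t3=20^7=19
after add $t0, $t0, 4: $t0=212+4=216
after add $t7, $t7, 1: $t7=3+1=4
cmp $t7, 6  (cmp 4,6)
blt start: taken
after lw $t3, 0($t0): $t3=M[216]=4
after xor $t3, $t3, 17: $t3=4^17=21
after lw $t3, 0($t0): $t3=M[216]=4
after xor $t3, $t3, 7: $t3=4^7=3
after add $t0, $t0, 4: $t0=216+4=220
after add $t7, $t7, 1: $t7=4+1=5
cmp $t7, 6  (cmp 5,6)
blt start: taken
after lw $t3, 0($t0): $t3=M[220]=25
after xor $t3, $t3, 17: $t3=25^17=8
after lw $t3, 0($t0): $t3=M[220]=25
after xor $t3, $t3, 7: $t3=25^7=30
after add $t0, $t0, 4: $t0=220+4=224
after add $t7, $t7, 1: $t7=5+1=6
cmp $t7, 6  (cmp 6,6)
blt start: not taken
after add $t3, $t3, 12: $t3=30+12=42
sw $t3, (204) → M[204]=42
halt.

42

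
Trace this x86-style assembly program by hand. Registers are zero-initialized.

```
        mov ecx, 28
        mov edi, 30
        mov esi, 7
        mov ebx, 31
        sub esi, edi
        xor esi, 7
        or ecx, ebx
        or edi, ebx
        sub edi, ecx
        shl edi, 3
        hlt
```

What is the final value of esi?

mov ecx, 28 → ecx=28
mov edi, 30 → edi=30
mov esi, 7 → esi=7
mov ebx, 31 → ebx=31
sub esi, edi → esi=7-30=-23
xor esi, 7 → esi=(-23)^7=-18
or ecx, ebx → ecx=28|31=31
or edi, ebx → edi=30|31=31
sub edi, ecx → edi=31-31=0
shl edi, 3 → edi=0<<3=0
halt.

-18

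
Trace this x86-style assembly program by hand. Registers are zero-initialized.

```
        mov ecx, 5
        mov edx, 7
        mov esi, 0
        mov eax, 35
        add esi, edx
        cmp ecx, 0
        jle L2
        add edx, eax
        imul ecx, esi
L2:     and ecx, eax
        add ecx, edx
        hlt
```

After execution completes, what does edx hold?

ecx=5
edx=7
esi=0
eax=35
esi=0+7=7
cmp ecx, 0  (cmp 5,0)
jle L2: not taken
edx=7+35=42
ecx=5*7=35
ecx=35&35=35
ecx=35+42=77
halt.

42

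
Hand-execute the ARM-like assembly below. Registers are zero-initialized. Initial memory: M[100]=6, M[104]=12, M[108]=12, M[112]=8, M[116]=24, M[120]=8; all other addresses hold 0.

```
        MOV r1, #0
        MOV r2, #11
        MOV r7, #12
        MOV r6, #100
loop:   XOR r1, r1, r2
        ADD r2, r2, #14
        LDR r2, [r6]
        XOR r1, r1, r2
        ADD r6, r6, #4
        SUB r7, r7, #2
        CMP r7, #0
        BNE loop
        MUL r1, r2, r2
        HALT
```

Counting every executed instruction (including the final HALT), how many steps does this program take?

after MOV r1, #0: r1=0
after MOV r2, #11: r2=11
after MOV r7, #12: r7=12
after MOV r6, #100: r6=100
after XOR r1, r1, r2: r1=0^11=11
after ADD r2, r2, #14: r2=11+14=25
after LDR r2, [r6]: r2=M[100]=6
after XOR r1, r1, r2: r1=11^6=13
after ADD r6, r6, #4: r6=100+4=104
after SUB r7, r7, #2: r7=12-2=10
CMP r7, #0  (cmp 10,0)
BNE loop: taken
after XOR r1, r1, r2: r1=13^6=11
after ADD r2, r2, #14: r2=6+14=20
after LDR r2, [r6]: r2=M[104]=12
after XOR r1, r1, r2: r1=11^12=7
after ADD r6, r6, #4: r6=104+4=108
after SUB r7, r7, #2: r7=10-2=8
CMP r7, #0  (cmp 8,0)
BNE loop: taken
after XOR r1, r1, r2: r1=7^12=11
after ADD r2, r2, #14: r2=12+14=26
after LDR r2, [r6]: r2=M[108]=12
after XOR r1, r1, r2: r1=11^12=7
after ADD r6, r6, #4: r6=108+4=112
after SUB r7, r7, #2: r7=8-2=6
CMP r7, #0  (cmp 6,0)
BNE loop: taken
after XOR r1, r1, r2: r1=7^12=11
after ADD r2, r2, #14: r2=12+14=26
after LDR r2, [r6]: r2=M[112]=8
after XOR r1, r1, r2: r1=11^8=3
after ADD r6, r6, #4: r6=112+4=116
after SUB r7, r7, #2: r7=6-2=4
CMP r7, #0  (cmp 4,0)
BNE loop: taken
after XOR r1, r1, r2: r1=3^8=11
after ADD r2, r2, #14: r2=8+14=22
after LDR r2, [r6]: r2=M[116]=24
after XOR r1, r1, r2: r1=11^24=19
after ADD r6, r6, #4: r6=116+4=120
after SUB r7, r7, #2: r7=4-2=2
CMP r7, #0  (cmp 2,0)
BNE loop: taken
after XOR r1, r1, r2: r1=19^24=11
after ADD r2, r2, #14: r2=24+14=38
after LDR r2, [r6]: r2=M[120]=8
after XOR r1, r1, r2: r1=11^8=3
after ADD r6, r6, #4: r6=120+4=124
after SUB r7, r7, #2: r7=2-2=0
CMP r7, #0  (cmp 0,0)
BNE loop: not taken
after MUL r1, r2, r2: r1=8*8=64
halt.
Total executed instructions: 54.

54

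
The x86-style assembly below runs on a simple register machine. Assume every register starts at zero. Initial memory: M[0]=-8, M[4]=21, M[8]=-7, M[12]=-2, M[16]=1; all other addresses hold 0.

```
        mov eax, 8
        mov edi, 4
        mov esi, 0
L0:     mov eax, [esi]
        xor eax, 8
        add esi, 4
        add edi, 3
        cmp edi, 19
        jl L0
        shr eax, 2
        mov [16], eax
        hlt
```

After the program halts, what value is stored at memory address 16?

mov eax, 8 → eax=8
mov edi, 4 → edi=4
mov esi, 0 → esi=0
mov eax, [esi] → eax=M[0]=-8
xor eax, 8 → eax=(-8)^8=-16
add esi, 4 → esi=0+4=4
add edi, 3 → edi=4+3=7
cmp edi, 19  (cmp 7,19)
jl L0: taken
mov eax, [esi] → eax=M[4]=21
xor eax, 8 → eax=21^8=29
add esi, 4 → esi=4+4=8
add edi, 3 → edi=7+3=10
cmp edi, 19  (cmp 10,19)
jl L0: taken
mov eax, [esi] → eax=M[8]=-7
xor eax, 8 → eax=(-7)^8=-15
add esi, 4 → esi=8+4=12
add edi, 3 → edi=10+3=13
cmp edi, 19  (cmp 13,19)
jl L0: taken
mov eax, [esi] → eax=M[12]=-2
xor eax, 8 → eax=(-2)^8=-10
add esi, 4 → esi=12+4=16
add edi, 3 → edi=13+3=16
cmp edi, 19  (cmp 16,19)
jl L0: taken
mov eax, [esi] → eax=M[16]=1
xor eax, 8 → eax=1^8=9
add esi, 4 → esi=16+4=20
add edi, 3 → edi=16+3=19
cmp edi, 19  (cmp 19,19)
jl L0: not taken
shr eax, 2 → eax=9>>2=2
mov [16], eax → M[16]=2
halt.

2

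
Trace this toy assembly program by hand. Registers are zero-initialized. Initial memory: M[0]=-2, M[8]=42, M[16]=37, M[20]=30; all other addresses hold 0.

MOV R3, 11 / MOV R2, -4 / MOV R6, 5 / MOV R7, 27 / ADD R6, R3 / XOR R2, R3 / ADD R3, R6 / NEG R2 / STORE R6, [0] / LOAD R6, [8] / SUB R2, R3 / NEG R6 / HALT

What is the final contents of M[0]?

R3=11
R2=-4
R6=5
R7=27
R6=5+11=16
R2=(-4)^11=-9
R3=11+16=27
R2=-(-9)=9
STORE R6, [0] → M[0]=16
R6=M[8]=42
R2=9-27=-18
R6=-(42)=-42
halt.

16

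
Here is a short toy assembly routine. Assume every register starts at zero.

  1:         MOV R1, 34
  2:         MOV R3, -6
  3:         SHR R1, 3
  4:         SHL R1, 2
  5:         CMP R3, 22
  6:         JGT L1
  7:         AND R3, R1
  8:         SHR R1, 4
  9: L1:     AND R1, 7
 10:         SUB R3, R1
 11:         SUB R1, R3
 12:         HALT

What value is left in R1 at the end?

after MOV R1, 34: R1=34
after MOV R3, -6: R3=-6
after SHR R1, 3: R1=34>>3=4
after SHL R1, 2: R1=4<<2=16
CMP R3, 22  (cmp -6,22)
JGT L1: not taken
after AND R3, R1: R3=(-6)&16=16
after SHR R1, 4: R1=16>>4=1
after AND R1, 7: R1=1&7=1
after SUB R3, R1: R3=16-1=15
after SUB R1, R3: R1=1-15=-14
halt.

-14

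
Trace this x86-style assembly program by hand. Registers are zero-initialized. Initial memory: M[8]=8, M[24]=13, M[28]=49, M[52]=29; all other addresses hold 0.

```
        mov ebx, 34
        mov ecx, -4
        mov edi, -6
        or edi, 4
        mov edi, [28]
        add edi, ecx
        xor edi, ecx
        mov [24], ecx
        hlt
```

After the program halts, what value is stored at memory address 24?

after mov ebx, 34: ebx=34
after mov ecx, -4: ecx=-4
after mov edi, -6: edi=-6
after or edi, 4: edi=(-6)|4=-2
after mov edi, [28]: edi=M[28]=49
after add edi, ecx: edi=49+(-4)=45
after xor edi, ecx: edi=45^(-4)=-47
mov [24], ecx → M[24]=-4
halt.

-4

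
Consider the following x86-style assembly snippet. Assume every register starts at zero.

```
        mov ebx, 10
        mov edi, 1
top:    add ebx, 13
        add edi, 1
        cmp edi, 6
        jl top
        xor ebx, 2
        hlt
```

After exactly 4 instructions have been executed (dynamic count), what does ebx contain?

mov ebx, 10 → ebx=10
mov edi, 1 → edi=1
add ebx, 13 → ebx=10+13=23
add edi, 1 → edi=1+1=2
After step 4: ebx = 23.

23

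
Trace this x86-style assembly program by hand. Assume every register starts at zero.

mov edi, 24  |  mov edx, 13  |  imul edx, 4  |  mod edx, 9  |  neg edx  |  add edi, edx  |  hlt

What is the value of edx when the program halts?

-7

mov edi, 24 → edi=24
mov edx, 13 → edx=13
imul edx, 4 → edx=13*4=52
mod edx, 9 → edx=52%9=7
neg edx → edx=-(7)=-7
add edi, edx → edi=24+(-7)=17
halt.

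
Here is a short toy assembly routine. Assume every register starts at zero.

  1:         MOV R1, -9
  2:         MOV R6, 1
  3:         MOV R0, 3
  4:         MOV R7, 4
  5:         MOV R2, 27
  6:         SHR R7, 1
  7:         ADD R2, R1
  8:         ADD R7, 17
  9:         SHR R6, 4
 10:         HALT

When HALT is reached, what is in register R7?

19

MOV R1, -9 → R1=-9
MOV R6, 1 → R6=1
MOV R0, 3 → R0=3
MOV R7, 4 → R7=4
MOV R2, 27 → R2=27
SHR R7, 1 → R7=4>>1=2
ADD R2, R1 → R2=27+(-9)=18
ADD R7, 17 → R7=2+17=19
SHR R6, 4 → R6=1>>4=0
halt.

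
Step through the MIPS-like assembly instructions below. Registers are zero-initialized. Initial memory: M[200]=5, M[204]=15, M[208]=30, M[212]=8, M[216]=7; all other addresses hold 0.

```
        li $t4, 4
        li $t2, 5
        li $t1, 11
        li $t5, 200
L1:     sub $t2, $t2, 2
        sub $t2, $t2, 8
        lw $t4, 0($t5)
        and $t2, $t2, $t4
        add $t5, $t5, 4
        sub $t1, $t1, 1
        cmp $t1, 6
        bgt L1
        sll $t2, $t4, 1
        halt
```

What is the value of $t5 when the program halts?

after li $t4, 4: $t4=4
after li $t2, 5: $t2=5
after li $t1, 11: $t1=11
after li $t5, 200: $t5=200
after sub $t2, $t2, 2: $t2=5-2=3
after sub $t2, $t2, 8: $t2=3-8=-5
after lw $t4, 0($t5): $t4=M[200]=5
after and $t2, $t2, $t4: $t2=(-5)&5=1
after add $t5, $t5, 4: $t5=200+4=204
after sub $t1, $t1, 1: $t1=11-1=10
cmp $t1, 6  (cmp 10,6)
bgt L1: taken
after sub $t2, $t2, 2: $t2=1-2=-1
after sub $t2, $t2, 8: $t2=(-1)-8=-9
after lw $t4, 0($t5): $t4=M[204]=15
after and $t2, $t2, $t4: $t2=(-9)&15=7
after add $t5, $t5, 4: $t5=204+4=208
after sub $t1, $t1, 1: $t1=10-1=9
cmp $t1, 6  (cmp 9,6)
bgt L1: taken
after sub $t2, $t2, 2: $t2=7-2=5
after sub $t2, $t2, 8: $t2=5-8=-3
after lw $t4, 0($t5): $t4=M[208]=30
after and $t2, $t2, $t4: $t2=(-3)&30=28
after add $t5, $t5, 4: $t5=208+4=212
after sub $t1, $t1, 1: $t1=9-1=8
cmp $t1, 6  (cmp 8,6)
bgt L1: taken
after sub $t2, $t2, 2: $t2=28-2=26
after sub $t2, $t2, 8: $t2=26-8=18
after lw $t4, 0($t5): $t4=M[212]=8
after and $t2, $t2, $t4: $t2=18&8=0
after add $t5, $t5, 4: $t5=212+4=216
after sub $t1, $t1, 1: $t1=8-1=7
cmp $t1, 6  (cmp 7,6)
bgt L1: taken
after sub $t2, $t2, 2: $t2=0-2=-2
after sub $t2, $t2, 8: $t2=(-2)-8=-10
after lw $t4, 0($t5): $t4=M[216]=7
after and $t2, $t2, $t4: $t2=(-10)&7=6
after add $t5, $t5, 4: $t5=216+4=220
after sub $t1, $t1, 1: $t1=7-1=6
cmp $t1, 6  (cmp 6,6)
bgt L1: not taken
after sll $t2, $t4, 1: $t2=7<<1=14
halt.

220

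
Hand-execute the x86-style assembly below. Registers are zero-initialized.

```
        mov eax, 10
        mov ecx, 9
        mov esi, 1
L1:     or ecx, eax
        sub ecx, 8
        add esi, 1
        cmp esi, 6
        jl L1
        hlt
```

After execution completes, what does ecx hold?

eax=10
ecx=9
esi=1
ecx=9|10=11
ecx=11-8=3
esi=1+1=2
cmp esi, 6  (cmp 2,6)
jl L1: taken
ecx=3|10=11
ecx=11-8=3
esi=2+1=3
cmp esi, 6  (cmp 3,6)
jl L1: taken
ecx=3|10=11
ecx=11-8=3
esi=3+1=4
cmp esi, 6  (cmp 4,6)
jl L1: taken
ecx=3|10=11
ecx=11-8=3
esi=4+1=5
cmp esi, 6  (cmp 5,6)
jl L1: taken
ecx=3|10=11
ecx=11-8=3
esi=5+1=6
cmp esi, 6  (cmp 6,6)
jl L1: not taken
halt.

3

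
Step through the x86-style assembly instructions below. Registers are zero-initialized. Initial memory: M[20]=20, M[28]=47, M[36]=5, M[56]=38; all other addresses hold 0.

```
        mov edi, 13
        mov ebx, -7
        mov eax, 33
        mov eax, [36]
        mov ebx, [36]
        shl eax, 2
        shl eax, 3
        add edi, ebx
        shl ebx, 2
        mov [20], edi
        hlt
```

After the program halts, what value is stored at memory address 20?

edi=13
ebx=-7
eax=33
eax=M[36]=5
ebx=M[36]=5
eax=5<<2=20
eax=20<<3=160
edi=13+5=18
ebx=5<<2=20
mov [20], edi → M[20]=18
halt.

18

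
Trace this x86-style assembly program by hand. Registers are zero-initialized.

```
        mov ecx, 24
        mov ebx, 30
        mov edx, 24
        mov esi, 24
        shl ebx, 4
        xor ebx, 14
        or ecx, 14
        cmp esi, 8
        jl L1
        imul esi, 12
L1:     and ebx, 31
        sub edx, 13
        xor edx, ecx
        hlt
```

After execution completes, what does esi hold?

288

ecx=24
ebx=30
edx=24
esi=24
ebx=30<<4=480
ebx=480^14=494
ecx=24|14=30
cmp esi, 8  (cmp 24,8)
jl L1: not taken
esi=24*12=288
ebx=494&31=14
edx=24-13=11
edx=11^30=21
halt.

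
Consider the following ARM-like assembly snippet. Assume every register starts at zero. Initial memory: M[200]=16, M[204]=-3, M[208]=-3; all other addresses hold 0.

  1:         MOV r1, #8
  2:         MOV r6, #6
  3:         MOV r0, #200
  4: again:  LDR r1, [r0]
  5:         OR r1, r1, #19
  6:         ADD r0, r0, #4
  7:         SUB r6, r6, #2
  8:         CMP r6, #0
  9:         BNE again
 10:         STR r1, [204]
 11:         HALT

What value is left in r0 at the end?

r1=8
r6=6
r0=200
r1=M[200]=16
r1=16|19=19
r0=200+4=204
r6=6-2=4
CMP r6, #0  (cmp 4,0)
BNE again: taken
r1=M[204]=-3
r1=(-3)|19=-1
r0=204+4=208
r6=4-2=2
CMP r6, #0  (cmp 2,0)
BNE again: taken
r1=M[208]=-3
r1=(-3)|19=-1
r0=208+4=212
r6=2-2=0
CMP r6, #0  (cmp 0,0)
BNE again: not taken
STR r1, [204] → M[204]=-1
halt.

212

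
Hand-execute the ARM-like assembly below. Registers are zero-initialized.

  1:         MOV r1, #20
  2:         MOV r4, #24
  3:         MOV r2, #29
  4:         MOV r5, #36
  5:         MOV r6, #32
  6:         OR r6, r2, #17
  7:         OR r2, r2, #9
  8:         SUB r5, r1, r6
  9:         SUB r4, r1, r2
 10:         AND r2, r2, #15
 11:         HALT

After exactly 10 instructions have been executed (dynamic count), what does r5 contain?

r1=20
r4=24
r2=29
r5=36
r6=32
r6=29|17=29
r2=29|9=29
r5=20-29=-9
r4=20-29=-9
r2=29&15=13
After step 10: r5 = -9.

-9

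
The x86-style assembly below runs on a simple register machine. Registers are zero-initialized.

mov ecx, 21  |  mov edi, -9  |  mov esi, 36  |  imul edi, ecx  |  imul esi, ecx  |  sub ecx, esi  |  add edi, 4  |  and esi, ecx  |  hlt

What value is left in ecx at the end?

-735

ecx=21
edi=-9
esi=36
edi=(-9)*21=-189
esi=36*21=756
ecx=21-756=-735
edi=(-189)+4=-185
esi=756&(-735)=32
halt.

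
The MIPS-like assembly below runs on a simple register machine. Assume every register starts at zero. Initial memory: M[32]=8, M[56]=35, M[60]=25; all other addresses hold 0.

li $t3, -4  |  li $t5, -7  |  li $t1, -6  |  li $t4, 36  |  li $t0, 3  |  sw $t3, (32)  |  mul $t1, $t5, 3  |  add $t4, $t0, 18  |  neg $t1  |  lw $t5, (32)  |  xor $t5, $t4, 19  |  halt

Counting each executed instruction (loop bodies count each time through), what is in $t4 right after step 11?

li $t3, -4 → $t3=-4
li $t5, -7 → $t5=-7
li $t1, -6 → $t1=-6
li $t4, 36 → $t4=36
li $t0, 3 → $t0=3
sw $t3, (32) → M[32]=-4
mul $t1, $t5, 3 → $t1=(-7)*3=-21
add $t4, $t0, 18 → $t4=3+18=21
neg $t1 → $t1=-(-21)=21
lw $t5, (32) → $t5=M[32]=-4
xor $t5, $t4, 19 → $t5=21^19=6
After step 11: $t4 = 21.

21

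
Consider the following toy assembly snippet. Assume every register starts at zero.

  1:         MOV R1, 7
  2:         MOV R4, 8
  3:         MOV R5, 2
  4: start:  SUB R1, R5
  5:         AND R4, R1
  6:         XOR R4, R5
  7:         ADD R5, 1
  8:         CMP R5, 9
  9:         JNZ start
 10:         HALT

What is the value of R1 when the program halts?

-28

R1=7
R4=8
R5=2
R1=7-2=5
R4=8&5=0
R4=0^2=2
R5=2+1=3
CMP R5, 9  (cmp 3,9)
JNZ start: taken
R1=5-3=2
R4=2&2=2
R4=2^3=1
R5=3+1=4
CMP R5, 9  (cmp 4,9)
JNZ start: taken
R1=2-4=-2
R4=1&(-2)=0
R4=0^4=4
R5=4+1=5
CMP R5, 9  (cmp 5,9)
JNZ start: taken
R1=(-2)-5=-7
R4=4&(-7)=0
R4=0^5=5
R5=5+1=6
CMP R5, 9  (cmp 6,9)
JNZ start: taken
R1=(-7)-6=-13
R4=5&(-13)=1
R4=1^6=7
R5=6+1=7
CMP R5, 9  (cmp 7,9)
JNZ start: taken
R1=(-13)-7=-20
R4=7&(-20)=4
R4=4^7=3
R5=7+1=8
CMP R5, 9  (cmp 8,9)
JNZ start: taken
R1=(-20)-8=-28
R4=3&(-28)=0
R4=0^8=8
R5=8+1=9
CMP R5, 9  (cmp 9,9)
JNZ start: not taken
halt.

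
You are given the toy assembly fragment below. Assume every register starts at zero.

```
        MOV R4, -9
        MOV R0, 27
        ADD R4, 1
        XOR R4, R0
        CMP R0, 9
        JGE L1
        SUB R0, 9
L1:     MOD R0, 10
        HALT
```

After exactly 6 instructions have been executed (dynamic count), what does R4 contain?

R4=-9
R0=27
R4=(-9)+1=-8
R4=(-8)^27=-29
CMP R0, 9  (cmp 27,9)
JGE L1: taken
After step 6: R4 = -29.

-29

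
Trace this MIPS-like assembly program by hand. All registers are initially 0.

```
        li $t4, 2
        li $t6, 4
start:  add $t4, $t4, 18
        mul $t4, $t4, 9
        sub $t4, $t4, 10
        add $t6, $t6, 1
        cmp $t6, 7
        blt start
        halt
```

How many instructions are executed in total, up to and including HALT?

21

$t4=2
$t6=4
$t4=2+18=20
$t4=20*9=180
$t4=180-10=170
$t6=4+1=5
cmp $t6, 7  (cmp 5,7)
blt start: taken
$t4=170+18=188
$t4=188*9=1692
$t4=1692-10=1682
$t6=5+1=6
cmp $t6, 7  (cmp 6,7)
blt start: taken
$t4=1682+18=1700
$t4=1700*9=15300
$t4=15300-10=15290
$t6=6+1=7
cmp $t6, 7  (cmp 7,7)
blt start: not taken
halt.
Total executed instructions: 21.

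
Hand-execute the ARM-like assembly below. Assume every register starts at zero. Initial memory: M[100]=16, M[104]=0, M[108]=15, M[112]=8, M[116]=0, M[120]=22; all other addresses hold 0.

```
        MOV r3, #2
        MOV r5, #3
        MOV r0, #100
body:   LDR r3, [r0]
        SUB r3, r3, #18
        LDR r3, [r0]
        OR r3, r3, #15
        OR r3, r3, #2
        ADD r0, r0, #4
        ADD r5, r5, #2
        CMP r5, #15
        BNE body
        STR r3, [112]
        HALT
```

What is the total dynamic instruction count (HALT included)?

59

MOV r3, #2 → r3=2
MOV r5, #3 → r5=3
MOV r0, #100 → r0=100
LDR r3, [r0] → r3=M[100]=16
SUB r3, r3, #18 → r3=16-18=-2
LDR r3, [r0] → r3=M[100]=16
OR r3, r3, #15 → r3=16|15=31
OR r3, r3, #2 → r3=31|2=31
ADD r0, r0, #4 → r0=100+4=104
ADD r5, r5, #2 → r5=3+2=5
CMP r5, #15  (cmp 5,15)
BNE body: taken
LDR r3, [r0] → r3=M[104]=0
SUB r3, r3, #18 → r3=0-18=-18
LDR r3, [r0] → r3=M[104]=0
OR r3, r3, #15 → r3=0|15=15
OR r3, r3, #2 → r3=15|2=15
ADD r0, r0, #4 → r0=104+4=108
ADD r5, r5, #2 → r5=5+2=7
CMP r5, #15  (cmp 7,15)
BNE body: taken
LDR r3, [r0] → r3=M[108]=15
SUB r3, r3, #18 → r3=15-18=-3
LDR r3, [r0] → r3=M[108]=15
OR r3, r3, #15 → r3=15|15=15
OR r3, r3, #2 → r3=15|2=15
ADD r0, r0, #4 → r0=108+4=112
ADD r5, r5, #2 → r5=7+2=9
CMP r5, #15  (cmp 9,15)
BNE body: taken
LDR r3, [r0] → r3=M[112]=8
SUB r3, r3, #18 → r3=8-18=-10
LDR r3, [r0] → r3=M[112]=8
OR r3, r3, #15 → r3=8|15=15
OR r3, r3, #2 → r3=15|2=15
ADD r0, r0, #4 → r0=112+4=116
ADD r5, r5, #2 → r5=9+2=11
CMP r5, #15  (cmp 11,15)
BNE body: taken
LDR r3, [r0] → r3=M[116]=0
SUB r3, r3, #18 → r3=0-18=-18
LDR r3, [r0] → r3=M[116]=0
OR r3, r3, #15 → r3=0|15=15
OR r3, r3, #2 → r3=15|2=15
ADD r0, r0, #4 → r0=116+4=120
ADD r5, r5, #2 → r5=11+2=13
CMP r5, #15  (cmp 13,15)
BNE body: taken
LDR r3, [r0] → r3=M[120]=22
SUB r3, r3, #18 → r3=22-18=4
LDR r3, [r0] → r3=M[120]=22
OR r3, r3, #15 → r3=22|15=31
OR r3, r3, #2 → r3=31|2=31
ADD r0, r0, #4 → r0=120+4=124
ADD r5, r5, #2 → r5=13+2=15
CMP r5, #15  (cmp 15,15)
BNE body: not taken
STR r3, [112] → M[112]=31
halt.
Total executed instructions: 59.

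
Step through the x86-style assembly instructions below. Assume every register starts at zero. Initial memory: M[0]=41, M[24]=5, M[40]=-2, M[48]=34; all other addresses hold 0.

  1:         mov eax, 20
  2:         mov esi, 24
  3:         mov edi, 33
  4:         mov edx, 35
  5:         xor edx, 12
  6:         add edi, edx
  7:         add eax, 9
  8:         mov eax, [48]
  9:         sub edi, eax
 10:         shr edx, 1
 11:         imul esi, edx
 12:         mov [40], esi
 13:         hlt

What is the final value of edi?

after mov eax, 20: eax=20
after mov esi, 24: esi=24
after mov edi, 33: edi=33
after mov edx, 35: edx=35
after xor edx, 12: edx=35^12=47
after add edi, edx: edi=33+47=80
after add eax, 9: eax=20+9=29
after mov eax, [48]: eax=M[48]=34
after sub edi, eax: edi=80-34=46
after shr edx, 1: edx=47>>1=23
after imul esi, edx: esi=24*23=552
mov [40], esi → M[40]=552
halt.

46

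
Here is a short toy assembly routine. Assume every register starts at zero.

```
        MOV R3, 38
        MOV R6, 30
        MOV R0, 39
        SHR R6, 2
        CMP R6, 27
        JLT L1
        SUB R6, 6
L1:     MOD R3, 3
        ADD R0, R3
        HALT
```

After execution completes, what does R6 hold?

R3=38
R6=30
R0=39
R6=30>>2=7
CMP R6, 27  (cmp 7,27)
JLT L1: taken
R3=38%3=2
R0=39+2=41
halt.

7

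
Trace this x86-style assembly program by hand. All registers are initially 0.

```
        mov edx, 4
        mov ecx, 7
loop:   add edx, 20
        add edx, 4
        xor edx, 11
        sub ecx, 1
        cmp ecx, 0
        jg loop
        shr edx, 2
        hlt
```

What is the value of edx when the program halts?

29

edx=4
ecx=7
edx=4+20=24
edx=24+4=28
edx=28^11=23
ecx=7-1=6
cmp ecx, 0  (cmp 6,0)
jg loop: taken
edx=23+20=43
edx=43+4=47
edx=47^11=36
ecx=6-1=5
cmp ecx, 0  (cmp 5,0)
jg loop: taken
edx=36+20=56
edx=56+4=60
edx=60^11=55
ecx=5-1=4
cmp ecx, 0  (cmp 4,0)
jg loop: taken
edx=55+20=75
edx=75+4=79
edx=79^11=68
ecx=4-1=3
cmp ecx, 0  (cmp 3,0)
jg loop: taken
edx=68+20=88
edx=88+4=92
edx=92^11=87
ecx=3-1=2
cmp ecx, 0  (cmp 2,0)
jg loop: taken
edx=87+20=107
edx=107+4=111
edx=111^11=100
ecx=2-1=1
cmp ecx, 0  (cmp 1,0)
jg loop: taken
edx=100+20=120
edx=120+4=124
edx=124^11=119
ecx=1-1=0
cmp ecx, 0  (cmp 0,0)
jg loop: not taken
edx=119>>2=29
halt.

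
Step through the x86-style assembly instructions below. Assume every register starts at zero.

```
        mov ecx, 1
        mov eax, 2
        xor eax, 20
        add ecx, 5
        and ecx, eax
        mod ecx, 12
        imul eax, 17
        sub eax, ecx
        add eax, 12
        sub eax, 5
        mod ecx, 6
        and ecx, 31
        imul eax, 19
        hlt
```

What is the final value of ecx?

ecx=1
eax=2
eax=2^20=22
ecx=1+5=6
ecx=6&22=6
ecx=6%12=6
eax=22*17=374
eax=374-6=368
eax=368+12=380
eax=380-5=375
ecx=6%6=0
ecx=0&31=0
eax=375*19=7125
halt.

0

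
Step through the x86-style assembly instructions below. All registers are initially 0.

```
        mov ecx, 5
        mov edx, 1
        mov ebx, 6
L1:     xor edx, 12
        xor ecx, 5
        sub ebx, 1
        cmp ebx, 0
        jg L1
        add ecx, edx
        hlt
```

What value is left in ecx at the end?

6

after mov ecx, 5: ecx=5
after mov edx, 1: edx=1
after mov ebx, 6: ebx=6
after xor edx, 12: edx=1^12=13
after xor ecx, 5: ecx=5^5=0
after sub ebx, 1: ebx=6-1=5
cmp ebx, 0  (cmp 5,0)
jg L1: taken
after xor edx, 12: edx=13^12=1
after xor ecx, 5: ecx=0^5=5
after sub ebx, 1: ebx=5-1=4
cmp ebx, 0  (cmp 4,0)
jg L1: taken
after xor edx, 12: edx=1^12=13
after xor ecx, 5: ecx=5^5=0
after sub ebx, 1: ebx=4-1=3
cmp ebx, 0  (cmp 3,0)
jg L1: taken
after xor edx, 12: edx=13^12=1
after xor ecx, 5: ecx=0^5=5
after sub ebx, 1: ebx=3-1=2
cmp ebx, 0  (cmp 2,0)
jg L1: taken
after xor edx, 12: edx=1^12=13
after xor ecx, 5: ecx=5^5=0
after sub ebx, 1: ebx=2-1=1
cmp ebx, 0  (cmp 1,0)
jg L1: taken
after xor edx, 12: edx=13^12=1
after xor ecx, 5: ecx=0^5=5
after sub ebx, 1: ebx=1-1=0
cmp ebx, 0  (cmp 0,0)
jg L1: not taken
after add ecx, edx: ecx=5+1=6
halt.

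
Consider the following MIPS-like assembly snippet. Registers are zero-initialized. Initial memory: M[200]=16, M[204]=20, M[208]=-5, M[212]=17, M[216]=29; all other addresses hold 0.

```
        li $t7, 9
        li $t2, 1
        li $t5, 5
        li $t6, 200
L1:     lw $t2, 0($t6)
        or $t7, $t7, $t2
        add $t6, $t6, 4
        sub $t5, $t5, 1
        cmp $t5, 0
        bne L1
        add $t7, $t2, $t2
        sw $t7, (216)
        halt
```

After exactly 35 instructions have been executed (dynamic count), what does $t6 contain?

after li $t7, 9: $t7=9
after li $t2, 1: $t2=1
after li $t5, 5: $t5=5
after li $t6, 200: $t6=200
after lw $t2, 0($t6): $t2=M[200]=16
after or $t7, $t7, $t2: $t7=9|16=25
after add $t6, $t6, 4: $t6=200+4=204
after sub $t5, $t5, 1: $t5=5-1=4
cmp $t5, 0  (cmp 4,0)
bne L1: taken
after lw $t2, 0($t6): $t2=M[204]=20
after or $t7, $t7, $t2: $t7=25|20=29
after add $t6, $t6, 4: $t6=204+4=208
after sub $t5, $t5, 1: $t5=4-1=3
cmp $t5, 0  (cmp 3,0)
bne L1: taken
after lw $t2, 0($t6): $t2=M[208]=-5
after or $t7, $t7, $t2: $t7=29|(-5)=-1
after add $t6, $t6, 4: $t6=208+4=212
after sub $t5, $t5, 1: $t5=3-1=2
cmp $t5, 0  (cmp 2,0)
bne L1: taken
after lw $t2, 0($t6): $t2=M[212]=17
after or $t7, $t7, $t2: $t7=(-1)|17=-1
after add $t6, $t6, 4: $t6=212+4=216
after sub $t5, $t5, 1: $t5=2-1=1
cmp $t5, 0  (cmp 1,0)
bne L1: taken
after lw $t2, 0($t6): $t2=M[216]=29
after or $t7, $t7, $t2: $t7=(-1)|29=-1
after add $t6, $t6, 4: $t6=216+4=220
after sub $t5, $t5, 1: $t5=1-1=0
cmp $t5, 0  (cmp 0,0)
bne L1: not taken
after add $t7, $t2, $t2: $t7=29+29=58
After step 35: $t6 = 220.

220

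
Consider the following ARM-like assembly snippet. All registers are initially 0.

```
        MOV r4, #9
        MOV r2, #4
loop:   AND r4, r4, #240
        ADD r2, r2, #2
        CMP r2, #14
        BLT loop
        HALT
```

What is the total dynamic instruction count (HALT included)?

23

after MOV r4, #9: r4=9
after MOV r2, #4: r2=4
after AND r4, r4, #240: r4=9&240=0
after ADD r2, r2, #2: r2=4+2=6
CMP r2, #14  (cmp 6,14)
BLT loop: taken
after AND r4, r4, #240: r4=0&240=0
after ADD r2, r2, #2: r2=6+2=8
CMP r2, #14  (cmp 8,14)
BLT loop: taken
after AND r4, r4, #240: r4=0&240=0
after ADD r2, r2, #2: r2=8+2=10
CMP r2, #14  (cmp 10,14)
BLT loop: taken
after AND r4, r4, #240: r4=0&240=0
after ADD r2, r2, #2: r2=10+2=12
CMP r2, #14  (cmp 12,14)
BLT loop: taken
after AND r4, r4, #240: r4=0&240=0
after ADD r2, r2, #2: r2=12+2=14
CMP r2, #14  (cmp 14,14)
BLT loop: not taken
halt.
Total executed instructions: 23.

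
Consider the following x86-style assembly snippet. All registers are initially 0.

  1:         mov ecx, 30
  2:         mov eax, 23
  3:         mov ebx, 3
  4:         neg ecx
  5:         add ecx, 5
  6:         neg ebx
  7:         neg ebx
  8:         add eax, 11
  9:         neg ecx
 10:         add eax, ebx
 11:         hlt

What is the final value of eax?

37

after mov ecx, 30: ecx=30
after mov eax, 23: eax=23
after mov ebx, 3: ebx=3
after neg ecx: ecx=-(30)=-30
after add ecx, 5: ecx=(-30)+5=-25
after neg ebx: ebx=-(3)=-3
after neg ebx: ebx=-(-3)=3
after add eax, 11: eax=23+11=34
after neg ecx: ecx=-(-25)=25
after add eax, ebx: eax=34+3=37
halt.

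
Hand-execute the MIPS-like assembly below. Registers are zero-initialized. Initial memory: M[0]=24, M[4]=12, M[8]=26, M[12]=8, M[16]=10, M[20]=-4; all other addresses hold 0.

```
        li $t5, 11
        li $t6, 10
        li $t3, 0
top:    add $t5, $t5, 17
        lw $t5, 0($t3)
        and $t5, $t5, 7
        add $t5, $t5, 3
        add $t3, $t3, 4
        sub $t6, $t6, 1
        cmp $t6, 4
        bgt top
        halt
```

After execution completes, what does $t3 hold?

24

li $t5, 11 → $t5=11
li $t6, 10 → $t6=10
li $t3, 0 → $t3=0
add $t5, $t5, 17 → $t5=11+17=28
lw $t5, 0($t3) → $t5=M[0]=24
and $t5, $t5, 7 → $t5=24&7=0
add $t5, $t5, 3 → $t5=0+3=3
add $t3, $t3, 4 → $t3=0+4=4
sub $t6, $t6, 1 → $t6=10-1=9
cmp $t6, 4  (cmp 9,4)
bgt top: taken
add $t5, $t5, 17 → $t5=3+17=20
lw $t5, 0($t3) → $t5=M[4]=12
and $t5, $t5, 7 → $t5=12&7=4
add $t5, $t5, 3 → $t5=4+3=7
add $t3, $t3, 4 → $t3=4+4=8
sub $t6, $t6, 1 → $t6=9-1=8
cmp $t6, 4  (cmp 8,4)
bgt top: taken
add $t5, $t5, 17 → $t5=7+17=24
lw $t5, 0($t3) → $t5=M[8]=26
and $t5, $t5, 7 → $t5=26&7=2
add $t5, $t5, 3 → $t5=2+3=5
add $t3, $t3, 4 → $t3=8+4=12
sub $t6, $t6, 1 → $t6=8-1=7
cmp $t6, 4  (cmp 7,4)
bgt top: taken
add $t5, $t5, 17 → $t5=5+17=22
lw $t5, 0($t3) → $t5=M[12]=8
and $t5, $t5, 7 → $t5=8&7=0
add $t5, $t5, 3 → $t5=0+3=3
add $t3, $t3, 4 → $t3=12+4=16
sub $t6, $t6, 1 → $t6=7-1=6
cmp $t6, 4  (cmp 6,4)
bgt top: taken
add $t5, $t5, 17 → $t5=3+17=20
lw $t5, 0($t3) → $t5=M[16]=10
and $t5, $t5, 7 → $t5=10&7=2
add $t5, $t5, 3 → $t5=2+3=5
add $t3, $t3, 4 → $t3=16+4=20
sub $t6, $t6, 1 → $t6=6-1=5
cmp $t6, 4  (cmp 5,4)
bgt top: taken
add $t5, $t5, 17 → $t5=5+17=22
lw $t5, 0($t3) → $t5=M[20]=-4
and $t5, $t5, 7 → $t5=(-4)&7=4
add $t5, $t5, 3 → $t5=4+3=7
add $t3, $t3, 4 → $t3=20+4=24
sub $t6, $t6, 1 → $t6=5-1=4
cmp $t6, 4  (cmp 4,4)
bgt top: not taken
halt.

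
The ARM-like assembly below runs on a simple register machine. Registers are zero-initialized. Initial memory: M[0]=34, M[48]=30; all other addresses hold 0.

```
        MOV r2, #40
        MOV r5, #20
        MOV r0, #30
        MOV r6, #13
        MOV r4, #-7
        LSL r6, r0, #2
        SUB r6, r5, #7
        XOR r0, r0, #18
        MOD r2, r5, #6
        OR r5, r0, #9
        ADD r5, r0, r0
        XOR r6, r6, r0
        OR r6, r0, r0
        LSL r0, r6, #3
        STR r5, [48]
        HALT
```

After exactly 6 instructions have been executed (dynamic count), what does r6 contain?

r2=40
r5=20
r0=30
r6=13
r4=-7
r6=30<<2=120
After step 6: r6 = 120.

120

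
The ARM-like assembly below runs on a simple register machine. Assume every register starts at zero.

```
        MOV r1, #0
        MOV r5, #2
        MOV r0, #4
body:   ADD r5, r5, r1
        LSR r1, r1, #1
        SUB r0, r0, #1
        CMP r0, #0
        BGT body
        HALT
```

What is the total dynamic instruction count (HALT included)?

after MOV r1, #0: r1=0
after MOV r5, #2: r5=2
after MOV r0, #4: r0=4
after ADD r5, r5, r1: r5=2+0=2
after LSR r1, r1, #1: r1=0>>1=0
after SUB r0, r0, #1: r0=4-1=3
CMP r0, #0  (cmp 3,0)
BGT body: taken
after ADD r5, r5, r1: r5=2+0=2
after LSR r1, r1, #1: r1=0>>1=0
after SUB r0, r0, #1: r0=3-1=2
CMP r0, #0  (cmp 2,0)
BGT body: taken
after ADD r5, r5, r1: r5=2+0=2
after LSR r1, r1, #1: r1=0>>1=0
after SUB r0, r0, #1: r0=2-1=1
CMP r0, #0  (cmp 1,0)
BGT body: taken
after ADD r5, r5, r1: r5=2+0=2
after LSR r1, r1, #1: r1=0>>1=0
after SUB r0, r0, #1: r0=1-1=0
CMP r0, #0  (cmp 0,0)
BGT body: not taken
halt.
Total executed instructions: 24.

24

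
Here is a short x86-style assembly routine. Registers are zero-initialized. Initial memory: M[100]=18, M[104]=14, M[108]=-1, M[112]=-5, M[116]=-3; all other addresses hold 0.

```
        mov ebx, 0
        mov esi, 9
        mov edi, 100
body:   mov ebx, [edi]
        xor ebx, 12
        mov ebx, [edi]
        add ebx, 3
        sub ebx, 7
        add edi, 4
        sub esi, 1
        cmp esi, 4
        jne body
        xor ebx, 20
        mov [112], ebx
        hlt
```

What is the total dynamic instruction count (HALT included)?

51

mov ebx, 0 → ebx=0
mov esi, 9 → esi=9
mov edi, 100 → edi=100
mov ebx, [edi] → ebx=M[100]=18
xor ebx, 12 → ebx=18^12=30
mov ebx, [edi] → ebx=M[100]=18
add ebx, 3 → ebx=18+3=21
sub ebx, 7 → ebx=21-7=14
add edi, 4 → edi=100+4=104
sub esi, 1 → esi=9-1=8
cmp esi, 4  (cmp 8,4)
jne body: taken
mov ebx, [edi] → ebx=M[104]=14
xor ebx, 12 → ebx=14^12=2
mov ebx, [edi] → ebx=M[104]=14
add ebx, 3 → ebx=14+3=17
sub ebx, 7 → ebx=17-7=10
add edi, 4 → edi=104+4=108
sub esi, 1 → esi=8-1=7
cmp esi, 4  (cmp 7,4)
jne body: taken
mov ebx, [edi] → ebx=M[108]=-1
xor ebx, 12 → ebx=(-1)^12=-13
mov ebx, [edi] → ebx=M[108]=-1
add ebx, 3 → ebx=(-1)+3=2
sub ebx, 7 → ebx=2-7=-5
add edi, 4 → edi=108+4=112
sub esi, 1 → esi=7-1=6
cmp esi, 4  (cmp 6,4)
jne body: taken
mov ebx, [edi] → ebx=M[112]=-5
xor ebx, 12 → ebx=(-5)^12=-9
mov ebx, [edi] → ebx=M[112]=-5
add ebx, 3 → ebx=(-5)+3=-2
sub ebx, 7 → ebx=(-2)-7=-9
add edi, 4 → edi=112+4=116
sub esi, 1 → esi=6-1=5
cmp esi, 4  (cmp 5,4)
jne body: taken
mov ebx, [edi] → ebx=M[116]=-3
xor ebx, 12 → ebx=(-3)^12=-15
mov ebx, [edi] → ebx=M[116]=-3
add ebx, 3 → ebx=(-3)+3=0
sub ebx, 7 → ebx=0-7=-7
add edi, 4 → edi=116+4=120
sub esi, 1 → esi=5-1=4
cmp esi, 4  (cmp 4,4)
jne body: not taken
xor ebx, 20 → ebx=(-7)^20=-19
mov [112], ebx → M[112]=-19
halt.
Total executed instructions: 51.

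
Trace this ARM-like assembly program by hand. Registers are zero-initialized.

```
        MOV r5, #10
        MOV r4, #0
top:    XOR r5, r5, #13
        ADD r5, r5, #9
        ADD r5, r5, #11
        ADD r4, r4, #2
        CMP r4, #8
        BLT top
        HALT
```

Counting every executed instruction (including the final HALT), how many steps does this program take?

27

MOV r5, #10 → r5=10
MOV r4, #0 → r4=0
XOR r5, r5, #13 → r5=10^13=7
ADD r5, r5, #9 → r5=7+9=16
ADD r5, r5, #11 → r5=16+11=27
ADD r4, r4, #2 → r4=0+2=2
CMP r4, #8  (cmp 2,8)
BLT top: taken
XOR r5, r5, #13 → r5=27^13=22
ADD r5, r5, #9 → r5=22+9=31
ADD r5, r5, #11 → r5=31+11=42
ADD r4, r4, #2 → r4=2+2=4
CMP r4, #8  (cmp 4,8)
BLT top: taken
XOR r5, r5, #13 → r5=42^13=39
ADD r5, r5, #9 → r5=39+9=48
ADD r5, r5, #11 → r5=48+11=59
ADD r4, r4, #2 → r4=4+2=6
CMP r4, #8  (cmp 6,8)
BLT top: taken
XOR r5, r5, #13 → r5=59^13=54
ADD r5, r5, #9 → r5=54+9=63
ADD r5, r5, #11 → r5=63+11=74
ADD r4, r4, #2 → r4=6+2=8
CMP r4, #8  (cmp 8,8)
BLT top: not taken
halt.
Total executed instructions: 27.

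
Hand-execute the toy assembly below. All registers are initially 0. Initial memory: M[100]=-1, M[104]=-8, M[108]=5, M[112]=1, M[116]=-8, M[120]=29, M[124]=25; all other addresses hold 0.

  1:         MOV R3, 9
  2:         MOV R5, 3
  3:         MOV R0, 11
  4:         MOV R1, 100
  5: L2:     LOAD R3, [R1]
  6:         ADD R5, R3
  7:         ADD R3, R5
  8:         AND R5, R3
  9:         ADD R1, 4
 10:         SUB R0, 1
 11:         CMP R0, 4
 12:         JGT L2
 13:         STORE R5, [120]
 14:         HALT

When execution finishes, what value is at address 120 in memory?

0

MOV R3, 9 → R3=9
MOV R5, 3 → R5=3
MOV R0, 11 → R0=11
MOV R1, 100 → R1=100
LOAD R3, [R1] → R3=M[100]=-1
ADD R5, R3 → R5=3+(-1)=2
ADD R3, R5 → R3=(-1)+2=1
AND R5, R3 → R5=2&1=0
ADD R1, 4 → R1=100+4=104
SUB R0, 1 → R0=11-1=10
CMP R0, 4  (cmp 10,4)
JGT L2: taken
LOAD R3, [R1] → R3=M[104]=-8
ADD R5, R3 → R5=0+(-8)=-8
ADD R3, R5 → R3=(-8)+(-8)=-16
AND R5, R3 → R5=(-8)&(-16)=-16
ADD R1, 4 → R1=104+4=108
SUB R0, 1 → R0=10-1=9
CMP R0, 4  (cmp 9,4)
JGT L2: taken
LOAD R3, [R1] → R3=M[108]=5
ADD R5, R3 → R5=(-16)+5=-11
ADD R3, R5 → R3=5+(-11)=-6
AND R5, R3 → R5=(-11)&(-6)=-16
ADD R1, 4 → R1=108+4=112
SUB R0, 1 → R0=9-1=8
CMP R0, 4  (cmp 8,4)
JGT L2: taken
LOAD R3, [R1] → R3=M[112]=1
ADD R5, R3 → R5=(-16)+1=-15
ADD R3, R5 → R3=1+(-15)=-14
AND R5, R3 → R5=(-15)&(-14)=-16
ADD R1, 4 → R1=112+4=116
SUB R0, 1 → R0=8-1=7
CMP R0, 4  (cmp 7,4)
JGT L2: taken
LOAD R3, [R1] → R3=M[116]=-8
ADD R5, R3 → R5=(-16)+(-8)=-24
ADD R3, R5 → R3=(-8)+(-24)=-32
AND R5, R3 → R5=(-24)&(-32)=-32
ADD R1, 4 → R1=116+4=120
SUB R0, 1 → R0=7-1=6
CMP R0, 4  (cmp 6,4)
JGT L2: taken
LOAD R3, [R1] → R3=M[120]=29
ADD R5, R3 → R5=(-32)+29=-3
ADD R3, R5 → R3=29+(-3)=26
AND R5, R3 → R5=(-3)&26=24
ADD R1, 4 → R1=120+4=124
SUB R0, 1 → R0=6-1=5
CMP R0, 4  (cmp 5,4)
JGT L2: taken
LOAD R3, [R1] → R3=M[124]=25
ADD R5, R3 → R5=24+25=49
ADD R3, R5 → R3=25+49=74
AND R5, R3 → R5=49&74=0
ADD R1, 4 → R1=124+4=128
SUB R0, 1 → R0=5-1=4
CMP R0, 4  (cmp 4,4)
JGT L2: not taken
STORE R5, [120] → M[120]=0
halt.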